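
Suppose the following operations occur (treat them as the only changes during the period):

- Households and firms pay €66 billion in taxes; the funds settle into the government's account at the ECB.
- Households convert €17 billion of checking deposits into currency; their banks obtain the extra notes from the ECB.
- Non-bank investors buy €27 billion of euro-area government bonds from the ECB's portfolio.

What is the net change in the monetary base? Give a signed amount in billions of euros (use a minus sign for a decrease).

ECB balance sheet:
  Assets:      Securities −€27B
  Liabilities: Bank reserves −€110B, Currency in circulation +€17B, Government deposits +€66B
Commercial banking system:
  Assets:      Reserves at CB −€110B
  Liabilities: Checkable deposits −€110B
Monetary base = currency + reserves: +€17B + (−€110B) = -€93 billion.

-€93 billion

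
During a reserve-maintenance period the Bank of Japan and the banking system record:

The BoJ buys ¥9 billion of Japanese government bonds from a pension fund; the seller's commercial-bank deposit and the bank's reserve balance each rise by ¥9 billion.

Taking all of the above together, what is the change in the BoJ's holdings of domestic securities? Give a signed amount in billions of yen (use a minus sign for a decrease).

Asset purchase (from non-banks) ¥9 billion: securities added to the BoJ's portfolio → +¥9B.

+¥9 billion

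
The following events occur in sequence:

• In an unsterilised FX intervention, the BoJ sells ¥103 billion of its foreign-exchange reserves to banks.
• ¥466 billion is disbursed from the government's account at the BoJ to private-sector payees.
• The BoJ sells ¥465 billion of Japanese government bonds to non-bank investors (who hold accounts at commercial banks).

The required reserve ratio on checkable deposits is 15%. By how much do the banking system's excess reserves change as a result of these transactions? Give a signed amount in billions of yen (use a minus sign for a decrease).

FX sale ¥103 billion: reserves −¥103B, deposits 0.
Government spending ¥466 billion: reserves +¥466B, deposits +¥466B.
Asset sale (to non-banks) ¥465 billion: reserves −¥465B, deposits −¥465B.
Totals: Δreserves = −¥102B, Δdeposits = +¥1B.
Δrequired reserves = 15% × +¥1B = +¥0.15B.
Δexcess reserves = Δreserves − Δrequired = −¥102B − (+¥0.15B) = -¥102.15 billion.

-¥102.15 billion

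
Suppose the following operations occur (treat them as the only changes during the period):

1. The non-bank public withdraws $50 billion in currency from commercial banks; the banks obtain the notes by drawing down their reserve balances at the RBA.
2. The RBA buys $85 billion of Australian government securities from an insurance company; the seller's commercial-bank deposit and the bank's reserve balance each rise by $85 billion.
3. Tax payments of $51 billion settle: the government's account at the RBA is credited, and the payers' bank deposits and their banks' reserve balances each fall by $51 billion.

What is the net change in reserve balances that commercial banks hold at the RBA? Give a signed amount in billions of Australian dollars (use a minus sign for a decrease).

-$16 billion

Currency withdrawal $50 billion: banks swap reserves for currency → −$50B.
Asset purchase (from non-banks) $85 billion: the RBA pays by crediting reserve accounts → +$85B.
Government account inflow $51 billion: funds move from bank reserves into the government account → −$51B.
Net: −50 + 85 − 51 = -$16 billion.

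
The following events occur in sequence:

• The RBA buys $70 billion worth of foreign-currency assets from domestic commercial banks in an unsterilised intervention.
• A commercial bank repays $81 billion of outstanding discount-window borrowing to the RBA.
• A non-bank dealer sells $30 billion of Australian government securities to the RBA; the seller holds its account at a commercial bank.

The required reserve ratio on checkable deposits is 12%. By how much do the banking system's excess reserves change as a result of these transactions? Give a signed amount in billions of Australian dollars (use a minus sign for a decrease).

FX purchase $70 billion: reserves +$70B, deposits 0.
Discount-window repayment $81 billion: reserves −$81B, deposits 0.
Asset purchase (from non-banks) $30 billion: reserves +$30B, deposits +$30B.
Totals: Δreserves = +$19B, Δdeposits = +$30B.
Δrequired reserves = 12% × +$30B = +$3.6B.
Δexcess reserves = Δreserves − Δrequired = +$19B − (+$3.6B) = +$15.4 billion.

+$15.4 billion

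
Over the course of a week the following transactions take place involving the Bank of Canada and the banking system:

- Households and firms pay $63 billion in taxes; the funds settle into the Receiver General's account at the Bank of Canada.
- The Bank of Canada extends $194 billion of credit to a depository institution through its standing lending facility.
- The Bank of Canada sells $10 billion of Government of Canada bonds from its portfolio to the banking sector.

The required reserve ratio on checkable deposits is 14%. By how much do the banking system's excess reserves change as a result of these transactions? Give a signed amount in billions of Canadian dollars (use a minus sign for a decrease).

Government account inflow $63 billion: reserves −$63B, deposits −$63B.
Discount-window loan $194 billion: reserves +$194B, deposits 0.
OMO sale (to banks) $10 billion: reserves −$10B, deposits 0.
Totals: Δreserves = +$121B, Δdeposits = −$63B.
Δrequired reserves = 14% × −$63B = −$8.82B.
Δexcess reserves = Δreserves − Δrequired = +$121B − (−$8.82B) = +$129.82 billion.

+$129.82 billion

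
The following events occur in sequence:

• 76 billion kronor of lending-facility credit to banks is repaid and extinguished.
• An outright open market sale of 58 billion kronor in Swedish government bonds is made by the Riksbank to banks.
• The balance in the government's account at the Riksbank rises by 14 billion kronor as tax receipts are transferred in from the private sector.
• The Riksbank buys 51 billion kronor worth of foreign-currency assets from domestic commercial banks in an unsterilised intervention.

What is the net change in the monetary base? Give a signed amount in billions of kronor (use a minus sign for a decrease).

-97 billion

Discount-window repayment 76 billion kronor: Riksbank balance sheet contracts → −76B.
OMO sale (to banks) 58 billion kronor: Riksbank balance sheet contracts → −58B.
Government account inflow 14 billion kronor: reserves shift to a non-base liability → −14B.
FX purchase 51 billion kronor: Riksbank balance sheet expands → +51B.
Net: −76 − 58 − 14 + 51 = -97 billion.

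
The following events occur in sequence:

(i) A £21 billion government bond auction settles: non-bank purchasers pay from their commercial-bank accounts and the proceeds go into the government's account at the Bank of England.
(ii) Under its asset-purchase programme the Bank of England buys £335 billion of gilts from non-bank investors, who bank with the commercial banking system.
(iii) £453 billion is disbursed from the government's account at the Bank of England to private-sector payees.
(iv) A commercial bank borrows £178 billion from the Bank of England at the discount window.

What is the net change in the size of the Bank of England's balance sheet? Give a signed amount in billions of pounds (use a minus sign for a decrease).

Bank of England balance sheet:
  Assets:      Securities +£335B, Loans to banks +£178B
  Liabilities: Bank reserves +£945B, Government deposits −£432B
Change in total Bank of England assets = +£513 billion.

+£513 billion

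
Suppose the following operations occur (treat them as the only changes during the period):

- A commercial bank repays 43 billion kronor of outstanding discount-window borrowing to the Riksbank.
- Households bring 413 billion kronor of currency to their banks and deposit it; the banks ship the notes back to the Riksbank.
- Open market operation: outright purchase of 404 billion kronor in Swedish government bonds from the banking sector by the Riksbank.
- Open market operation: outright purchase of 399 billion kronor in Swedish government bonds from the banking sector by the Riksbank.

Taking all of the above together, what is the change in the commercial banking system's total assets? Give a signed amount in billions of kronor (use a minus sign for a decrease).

+370 billion

Discount-window repayment 43 billion kronor: bank balance sheets shrink → −43B.
Currency deposit 413 billion kronor: bank balance sheets expand → +413B.
OMO purchase (from banks) 404 billion kronor: just an asset swap on bank balance sheets → 0.
OMO purchase (from banks) 399 billion kronor: just an asset swap on bank balance sheets → 0.
Net: −43 + 413 + 0 + 0 = +370 billion.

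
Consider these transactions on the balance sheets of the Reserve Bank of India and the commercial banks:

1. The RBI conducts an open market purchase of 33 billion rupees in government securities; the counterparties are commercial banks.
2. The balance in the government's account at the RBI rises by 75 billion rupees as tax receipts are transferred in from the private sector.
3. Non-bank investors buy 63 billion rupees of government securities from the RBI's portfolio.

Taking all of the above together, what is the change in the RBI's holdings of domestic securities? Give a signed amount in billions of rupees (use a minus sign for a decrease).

-30 billion

RBI balance sheet:
  Assets:      Securities −30B
  Liabilities: Bank reserves −105B, Government deposits +75B
So the change in the RBI's holdings of domestic securities is -30 billion.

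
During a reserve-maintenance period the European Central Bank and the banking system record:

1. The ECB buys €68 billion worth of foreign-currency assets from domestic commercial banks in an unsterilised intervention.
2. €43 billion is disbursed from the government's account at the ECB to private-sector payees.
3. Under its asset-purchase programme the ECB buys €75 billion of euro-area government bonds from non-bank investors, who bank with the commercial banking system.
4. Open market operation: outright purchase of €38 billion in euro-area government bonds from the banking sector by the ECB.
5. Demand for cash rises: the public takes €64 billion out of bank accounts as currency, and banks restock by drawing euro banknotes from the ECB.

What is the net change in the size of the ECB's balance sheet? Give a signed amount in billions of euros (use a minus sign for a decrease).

FX purchase €68 billion: an ECB asset is acquired → +€68B.
Government spending €43 billion: only the composition of liabilities changes → 0.
Asset purchase (from non-banks) €75 billion: an ECB asset is acquired → +€75B.
OMO purchase (from banks) €38 billion: an ECB asset is acquired → +€38B.
Currency withdrawal €64 billion: only the composition of liabilities changes → 0.
Net: 68 + 0 + 75 + 38 + 0 = +€181 billion.

+€181 billion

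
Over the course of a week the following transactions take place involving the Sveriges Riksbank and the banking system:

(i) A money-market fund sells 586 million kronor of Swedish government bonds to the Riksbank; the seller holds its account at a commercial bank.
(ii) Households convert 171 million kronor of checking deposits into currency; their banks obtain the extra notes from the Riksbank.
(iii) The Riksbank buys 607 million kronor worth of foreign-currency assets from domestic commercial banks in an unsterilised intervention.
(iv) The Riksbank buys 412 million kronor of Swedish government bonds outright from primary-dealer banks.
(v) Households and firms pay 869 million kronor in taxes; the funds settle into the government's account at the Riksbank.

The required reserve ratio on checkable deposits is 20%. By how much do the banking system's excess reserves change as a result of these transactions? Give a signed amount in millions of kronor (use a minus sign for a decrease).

+655.8 million

Asset purchase (from non-banks) 586 million kronor: reserves +586M, deposits +586M.
Currency withdrawal 171 million kronor: reserves −171M, deposits −171M.
FX purchase 607 million kronor: reserves +607M, deposits 0.
OMO purchase (from banks) 412 million kronor: reserves +412M, deposits 0.
Government account inflow 869 million kronor: reserves −869M, deposits −869M.
Totals: Δreserves = +565M, Δdeposits = −454M.
Δrequired reserves = 20% × −454M = −90.8M.
Δexcess reserves = Δreserves − Δrequired = +565M − (−90.8M) = +655.8 million.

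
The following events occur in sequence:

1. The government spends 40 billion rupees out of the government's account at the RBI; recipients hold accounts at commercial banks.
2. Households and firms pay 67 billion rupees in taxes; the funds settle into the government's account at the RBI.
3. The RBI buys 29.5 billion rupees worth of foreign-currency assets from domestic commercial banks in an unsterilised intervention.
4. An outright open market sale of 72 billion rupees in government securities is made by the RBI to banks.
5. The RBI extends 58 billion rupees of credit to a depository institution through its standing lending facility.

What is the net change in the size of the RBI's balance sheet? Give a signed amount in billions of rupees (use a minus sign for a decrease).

+15.5 billion

RBI balance sheet:
  Assets:      Securities −72B, Loans to banks +58B, Foreign assets +29.5B
  Liabilities: Bank reserves −11.5B, Government deposits +27B
Change in total RBI assets = +15.5 billion.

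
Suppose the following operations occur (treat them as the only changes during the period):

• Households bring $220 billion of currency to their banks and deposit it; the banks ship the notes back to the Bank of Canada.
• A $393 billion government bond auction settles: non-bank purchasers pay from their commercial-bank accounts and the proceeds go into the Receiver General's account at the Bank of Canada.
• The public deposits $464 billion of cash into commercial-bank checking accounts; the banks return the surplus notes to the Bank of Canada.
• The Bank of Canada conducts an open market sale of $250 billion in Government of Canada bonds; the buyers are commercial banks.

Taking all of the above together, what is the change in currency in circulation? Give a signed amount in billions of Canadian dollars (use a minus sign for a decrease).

-$684 billion

Bank of Canada balance sheet:
  Assets:      Securities −$250B
  Liabilities: Bank reserves +$41B, Currency in circulation −$684B, Government deposits +$393B
So the change in currency in circulation is -$684 billion.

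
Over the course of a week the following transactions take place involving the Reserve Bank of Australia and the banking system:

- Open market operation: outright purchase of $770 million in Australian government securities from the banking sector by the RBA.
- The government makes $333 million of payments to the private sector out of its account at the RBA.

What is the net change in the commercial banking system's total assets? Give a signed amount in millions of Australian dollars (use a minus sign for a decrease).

OMO purchase (from banks) $770 million: just an asset swap on bank balance sheets → 0.
Government spending $333 million: bank balance sheets expand → +$333M.
Net: 0 + 333 = +$333 million.

+$333 million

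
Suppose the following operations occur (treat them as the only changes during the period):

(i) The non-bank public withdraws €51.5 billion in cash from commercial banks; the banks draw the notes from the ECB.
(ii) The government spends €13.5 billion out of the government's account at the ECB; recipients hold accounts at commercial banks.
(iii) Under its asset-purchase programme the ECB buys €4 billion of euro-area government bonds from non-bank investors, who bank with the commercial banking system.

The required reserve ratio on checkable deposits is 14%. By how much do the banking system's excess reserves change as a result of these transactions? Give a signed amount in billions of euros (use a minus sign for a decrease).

-€29.24 billion

Currency withdrawal €51.5 billion: reserves −€51.5B, deposits −€51.5B.
Government spending €13.5 billion: reserves +€13.5B, deposits +€13.5B.
Asset purchase (from non-banks) €4 billion: reserves +€4B, deposits +€4B.
Totals: Δreserves = −€34B, Δdeposits = −€34B.
Δrequired reserves = 14% × −€34B = −€4.76B.
Δexcess reserves = Δreserves − Δrequired = −€34B − (−€4.76B) = -€29.24 billion.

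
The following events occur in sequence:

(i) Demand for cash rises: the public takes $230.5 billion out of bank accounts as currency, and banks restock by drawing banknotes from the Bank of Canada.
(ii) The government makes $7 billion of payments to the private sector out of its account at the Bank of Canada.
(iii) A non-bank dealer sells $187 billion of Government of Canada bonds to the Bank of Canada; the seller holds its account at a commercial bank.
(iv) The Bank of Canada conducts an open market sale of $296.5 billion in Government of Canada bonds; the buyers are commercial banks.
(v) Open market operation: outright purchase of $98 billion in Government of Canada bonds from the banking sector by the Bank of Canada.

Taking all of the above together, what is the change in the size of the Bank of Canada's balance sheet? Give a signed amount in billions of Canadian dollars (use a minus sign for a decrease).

Currency withdrawal $230.5 billion: only the composition of liabilities changes → 0.
Government spending $7 billion: only the composition of liabilities changes → 0.
Asset purchase (from non-banks) $187 billion: a Bank of Canada asset is acquired → +$187B.
OMO sale (to banks) $296.5 billion: a Bank of Canada asset is shed → −$296.5B.
OMO purchase (from banks) $98 billion: a Bank of Canada asset is acquired → +$98B.
Net: 0 + 0 + 187 − 296.5 + 98 = -$11.5 billion.

-$11.5 billion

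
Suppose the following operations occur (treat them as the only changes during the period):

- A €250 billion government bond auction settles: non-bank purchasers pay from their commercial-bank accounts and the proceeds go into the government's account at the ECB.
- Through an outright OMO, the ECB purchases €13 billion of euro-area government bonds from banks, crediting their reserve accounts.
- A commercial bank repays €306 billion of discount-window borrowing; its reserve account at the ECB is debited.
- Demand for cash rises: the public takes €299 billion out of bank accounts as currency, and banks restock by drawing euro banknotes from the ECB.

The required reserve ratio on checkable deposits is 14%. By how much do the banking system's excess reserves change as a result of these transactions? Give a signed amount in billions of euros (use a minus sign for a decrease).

Government account inflow €250 billion: reserves −€250B, deposits −€250B.
OMO purchase (from banks) €13 billion: reserves +€13B, deposits 0.
Discount-window repayment €306 billion: reserves −€306B, deposits 0.
Currency withdrawal €299 billion: reserves −€299B, deposits −€299B.
Totals: Δreserves = −€842B, Δdeposits = −€549B.
Δrequired reserves = 14% × −€549B = −€76.86B.
Δexcess reserves = Δreserves − Δrequired = −€842B − (−€76.86B) = -€765.14 billion.

-€765.14 billion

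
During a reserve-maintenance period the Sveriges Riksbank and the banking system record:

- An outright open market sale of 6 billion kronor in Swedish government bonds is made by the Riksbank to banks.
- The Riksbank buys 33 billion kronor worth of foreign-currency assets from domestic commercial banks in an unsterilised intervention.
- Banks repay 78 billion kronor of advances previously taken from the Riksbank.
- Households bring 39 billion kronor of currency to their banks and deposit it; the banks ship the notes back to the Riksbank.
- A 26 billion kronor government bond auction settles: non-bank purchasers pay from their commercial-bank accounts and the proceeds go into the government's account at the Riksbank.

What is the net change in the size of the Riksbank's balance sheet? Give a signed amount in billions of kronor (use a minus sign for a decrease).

-51 billion

Riksbank balance sheet:
  Assets:      Securities −6B, Loans to banks −78B, Foreign assets +33B
  Liabilities: Bank reserves −38B, Currency in circulation −39B, Government deposits +26B
Commercial banking system:
  Assets:      Reserves at CB −38B, Securities +6B, Foreign assets −33B
  Liabilities: Checkable deposits +13B, Borrowings from CB −78B
Change in total Riksbank assets = -51 billion.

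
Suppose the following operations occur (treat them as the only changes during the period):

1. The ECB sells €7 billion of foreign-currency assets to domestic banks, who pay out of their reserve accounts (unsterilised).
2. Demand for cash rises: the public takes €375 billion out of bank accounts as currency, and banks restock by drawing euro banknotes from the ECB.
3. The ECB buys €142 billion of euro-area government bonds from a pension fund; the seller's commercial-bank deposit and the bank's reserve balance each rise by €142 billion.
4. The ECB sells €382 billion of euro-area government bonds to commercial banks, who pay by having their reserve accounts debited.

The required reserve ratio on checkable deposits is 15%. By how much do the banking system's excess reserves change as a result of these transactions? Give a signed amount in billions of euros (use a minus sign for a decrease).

FX sale €7 billion: reserves −€7B, deposits 0.
Currency withdrawal €375 billion: reserves −€375B, deposits −€375B.
Asset purchase (from non-banks) €142 billion: reserves +€142B, deposits +€142B.
OMO sale (to banks) €382 billion: reserves −€382B, deposits 0.
Totals: Δreserves = −€622B, Δdeposits = −€233B.
Δrequired reserves = 15% × −€233B = −€34.95B.
Δexcess reserves = Δreserves − Δrequired = −€622B − (−€34.95B) = -€587.05 billion.

-€587.05 billion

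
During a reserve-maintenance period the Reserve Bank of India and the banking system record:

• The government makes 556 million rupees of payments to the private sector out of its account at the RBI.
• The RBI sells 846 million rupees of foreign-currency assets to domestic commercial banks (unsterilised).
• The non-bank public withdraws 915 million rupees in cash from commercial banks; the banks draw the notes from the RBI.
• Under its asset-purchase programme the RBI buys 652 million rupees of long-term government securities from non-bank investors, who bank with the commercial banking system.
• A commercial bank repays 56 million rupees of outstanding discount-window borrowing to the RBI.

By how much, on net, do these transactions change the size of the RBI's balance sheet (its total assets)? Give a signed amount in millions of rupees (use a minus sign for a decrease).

Government spending 556 million rupees: only the composition of liabilities changes → 0.
FX sale 846 million rupees: an RBI asset is shed → −846M.
Currency withdrawal 915 million rupees: only the composition of liabilities changes → 0.
Asset purchase (from non-banks) 652 million rupees: an RBI asset is acquired → +652M.
Discount-window repayment 56 million rupees: an RBI asset is shed → −56M.
Net: 0 − 846 + 0 + 652 − 56 = -250 million.

-250 million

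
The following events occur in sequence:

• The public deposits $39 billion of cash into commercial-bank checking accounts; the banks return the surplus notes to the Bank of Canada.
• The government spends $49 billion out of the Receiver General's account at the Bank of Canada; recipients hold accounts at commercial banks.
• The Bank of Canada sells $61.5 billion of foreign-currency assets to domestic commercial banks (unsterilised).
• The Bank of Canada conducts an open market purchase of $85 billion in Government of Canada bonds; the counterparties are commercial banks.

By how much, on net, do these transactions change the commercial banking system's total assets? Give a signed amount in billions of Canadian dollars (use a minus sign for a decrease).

+$88 billion

Bank of Canada balance sheet:
  Assets:      Securities +$85B, Foreign assets −$61.5B
  Liabilities: Bank reserves +$111.5B, Currency in circulation −$39B, Government deposits −$49B
Commercial banking system:
  Assets:      Reserves at CB +$111.5B, Securities −$85B, Foreign assets +$61.5B
  Liabilities: Checkable deposits +$88B
Change in total bank assets = +$88 billion.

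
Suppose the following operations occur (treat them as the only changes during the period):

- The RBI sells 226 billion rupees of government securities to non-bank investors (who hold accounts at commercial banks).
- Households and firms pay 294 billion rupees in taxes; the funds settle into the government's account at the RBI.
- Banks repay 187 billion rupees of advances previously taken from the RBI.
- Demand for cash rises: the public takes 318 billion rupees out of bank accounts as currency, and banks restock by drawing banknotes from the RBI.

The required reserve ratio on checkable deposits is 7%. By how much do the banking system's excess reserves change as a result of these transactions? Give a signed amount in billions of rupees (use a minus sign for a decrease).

-966.34 billion

Asset sale (to non-banks) 226 billion rupees: reserves −226B, deposits −226B.
Government account inflow 294 billion rupees: reserves −294B, deposits −294B.
Discount-window repayment 187 billion rupees: reserves −187B, deposits 0.
Currency withdrawal 318 billion rupees: reserves −318B, deposits −318B.
Totals: Δreserves = −1025B, Δdeposits = −838B.
Δrequired reserves = 7% × −838B = −58.66B.
Δexcess reserves = Δreserves − Δrequired = −1025B − (−58.66B) = -966.34 billion.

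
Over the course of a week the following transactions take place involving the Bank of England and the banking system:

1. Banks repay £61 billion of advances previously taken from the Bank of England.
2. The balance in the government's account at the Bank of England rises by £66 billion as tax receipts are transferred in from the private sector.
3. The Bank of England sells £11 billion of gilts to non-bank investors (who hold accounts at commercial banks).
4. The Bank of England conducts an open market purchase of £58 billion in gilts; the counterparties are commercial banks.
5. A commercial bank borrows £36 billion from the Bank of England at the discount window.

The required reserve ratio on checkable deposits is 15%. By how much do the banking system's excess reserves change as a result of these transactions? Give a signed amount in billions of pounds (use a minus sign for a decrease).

-£32.45 billion

Discount-window repayment £61 billion: reserves −£61B, deposits 0.
Government account inflow £66 billion: reserves −£66B, deposits −£66B.
Asset sale (to non-banks) £11 billion: reserves −£11B, deposits −£11B.
OMO purchase (from banks) £58 billion: reserves +£58B, deposits 0.
Discount-window loan £36 billion: reserves +£36B, deposits 0.
Totals: Δreserves = −£44B, Δdeposits = −£77B.
Δrequired reserves = 15% × −£77B = −£11.55B.
Δexcess reserves = Δreserves − Δrequired = −£44B − (−£11.55B) = -£32.45 billion.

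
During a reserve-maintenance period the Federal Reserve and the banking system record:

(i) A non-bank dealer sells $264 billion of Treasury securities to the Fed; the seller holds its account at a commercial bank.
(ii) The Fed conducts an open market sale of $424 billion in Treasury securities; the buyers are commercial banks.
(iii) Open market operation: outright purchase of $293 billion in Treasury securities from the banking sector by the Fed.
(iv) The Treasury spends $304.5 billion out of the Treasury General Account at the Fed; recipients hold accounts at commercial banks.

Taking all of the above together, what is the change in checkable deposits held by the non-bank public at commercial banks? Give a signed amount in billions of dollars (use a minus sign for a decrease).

Asset purchase (from non-banks) $264 billion: non-bank counterparties' bank balances rise → +$264B.
OMO sale (to banks) $424 billion: the counterparty is a bank, so public deposits are unchanged → 0.
OMO purchase (from banks) $293 billion: the counterparty is a bank, so public deposits are unchanged → 0.
Government spending $304.5 billion: non-bank counterparties' bank balances rise → +$304.5B.
Net: 264 + 0 + 0 + 304.5 = +$568.5 billion.

+$568.5 billion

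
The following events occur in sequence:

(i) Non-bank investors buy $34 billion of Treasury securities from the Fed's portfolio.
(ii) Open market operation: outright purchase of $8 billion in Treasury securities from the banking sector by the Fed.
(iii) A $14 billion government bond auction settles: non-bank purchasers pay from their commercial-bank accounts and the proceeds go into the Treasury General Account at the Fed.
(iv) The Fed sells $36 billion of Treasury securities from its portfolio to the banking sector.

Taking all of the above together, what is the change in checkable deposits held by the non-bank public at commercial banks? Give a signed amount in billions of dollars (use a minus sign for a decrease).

-$48 billion

Asset sale (to non-banks) $34 billion: non-bank counterparties' bank balances fall → −$34B.
OMO purchase (from banks) $8 billion: the counterparty is a bank, so public deposits are unchanged → 0.
Government account inflow $14 billion: non-bank counterparties' bank balances fall → −$14B.
OMO sale (to banks) $36 billion: the counterparty is a bank, so public deposits are unchanged → 0.
Net: −34 + 0 − 14 + 0 = -$48 billion.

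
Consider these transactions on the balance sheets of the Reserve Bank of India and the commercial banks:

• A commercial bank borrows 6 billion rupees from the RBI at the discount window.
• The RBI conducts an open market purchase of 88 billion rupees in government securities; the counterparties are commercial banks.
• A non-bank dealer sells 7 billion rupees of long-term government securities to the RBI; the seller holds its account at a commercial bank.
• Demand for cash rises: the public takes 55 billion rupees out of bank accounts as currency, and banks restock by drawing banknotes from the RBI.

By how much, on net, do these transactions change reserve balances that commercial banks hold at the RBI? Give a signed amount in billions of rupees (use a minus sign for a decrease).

RBI balance sheet:
  Assets:      Securities +95B, Loans to banks +6B
  Liabilities: Bank reserves +46B, Currency in circulation +55B
Commercial banking system:
  Assets:      Reserves at CB +46B, Securities −88B
  Liabilities: Checkable deposits −48B, Borrowings from CB +6B
So the change in reserve balances that commercial banks hold at the RBI is +46 billion.

+46 billion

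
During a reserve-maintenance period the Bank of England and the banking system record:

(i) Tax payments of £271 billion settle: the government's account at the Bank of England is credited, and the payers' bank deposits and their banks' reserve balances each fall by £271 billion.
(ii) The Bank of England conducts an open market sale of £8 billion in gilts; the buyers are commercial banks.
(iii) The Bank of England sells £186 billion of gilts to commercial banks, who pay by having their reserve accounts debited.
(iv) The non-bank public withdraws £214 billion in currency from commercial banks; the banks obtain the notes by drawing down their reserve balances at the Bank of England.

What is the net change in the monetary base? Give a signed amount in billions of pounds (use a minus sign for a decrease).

-£465 billion

Government account inflow £271 billion: reserves shift to a non-base liability → −£271B.
OMO sale (to banks) £8 billion: Bank of England balance sheet contracts → −£8B.
OMO sale (to banks) £186 billion: Bank of England balance sheet contracts → −£186B.
Currency withdrawal £214 billion: just a shift between currency and reserves — both are base money → 0.
Net: −271 − 8 − 186 + 0 = -£465 billion.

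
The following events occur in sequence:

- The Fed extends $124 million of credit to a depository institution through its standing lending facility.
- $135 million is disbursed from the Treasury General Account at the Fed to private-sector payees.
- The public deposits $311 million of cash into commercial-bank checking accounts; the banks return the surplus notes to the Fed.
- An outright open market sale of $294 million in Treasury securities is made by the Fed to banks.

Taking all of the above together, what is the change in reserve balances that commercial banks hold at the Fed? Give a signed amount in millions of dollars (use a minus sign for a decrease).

+$276 million

Discount-window loan $124 million: the loan is credited to the bank's reserve account → +$124M.
Government spending $135 million: government payments flow into bank reserve accounts → +$135M.
Currency deposit $311 million: returned notes are swapped for reserve credit → +$311M.
OMO sale (to banks) $294 million: the buying banks pay out of their reserve balances → −$294M.
Net: 124 + 135 + 311 − 294 = +$276 million.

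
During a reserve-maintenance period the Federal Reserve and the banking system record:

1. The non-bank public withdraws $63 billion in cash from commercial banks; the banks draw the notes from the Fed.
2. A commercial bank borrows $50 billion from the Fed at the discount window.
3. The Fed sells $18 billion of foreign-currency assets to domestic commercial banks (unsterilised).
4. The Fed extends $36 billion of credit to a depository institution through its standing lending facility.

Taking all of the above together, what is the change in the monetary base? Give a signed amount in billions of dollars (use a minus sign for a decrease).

+$68 billion

Currency withdrawal $63 billion: just a shift between currency and reserves — both are base money → 0.
Discount-window loan $50 billion: Fed balance sheet expands → +$50B.
FX sale $18 billion: Fed balance sheet contracts → −$18B.
Discount-window loan $36 billion: Fed balance sheet expands → +$36B.
Net: 0 + 50 − 18 + 36 = +$68 billion.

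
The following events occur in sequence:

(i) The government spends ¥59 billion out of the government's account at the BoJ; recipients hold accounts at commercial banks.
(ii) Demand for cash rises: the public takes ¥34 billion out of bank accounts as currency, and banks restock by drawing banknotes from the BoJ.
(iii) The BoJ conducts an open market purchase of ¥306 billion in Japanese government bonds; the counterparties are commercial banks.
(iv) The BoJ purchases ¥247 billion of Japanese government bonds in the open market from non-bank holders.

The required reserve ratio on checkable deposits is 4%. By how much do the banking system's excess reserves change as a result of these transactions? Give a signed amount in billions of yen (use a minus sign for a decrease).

+¥567.12 billion

Government spending ¥59 billion: reserves +¥59B, deposits +¥59B.
Currency withdrawal ¥34 billion: reserves −¥34B, deposits −¥34B.
OMO purchase (from banks) ¥306 billion: reserves +¥306B, deposits 0.
Asset purchase (from non-banks) ¥247 billion: reserves +¥247B, deposits +¥247B.
Totals: Δreserves = +¥578B, Δdeposits = +¥272B.
Δrequired reserves = 4% × +¥272B = +¥10.88B.
Δexcess reserves = Δreserves − Δrequired = +¥578B − (+¥10.88B) = +¥567.12 billion.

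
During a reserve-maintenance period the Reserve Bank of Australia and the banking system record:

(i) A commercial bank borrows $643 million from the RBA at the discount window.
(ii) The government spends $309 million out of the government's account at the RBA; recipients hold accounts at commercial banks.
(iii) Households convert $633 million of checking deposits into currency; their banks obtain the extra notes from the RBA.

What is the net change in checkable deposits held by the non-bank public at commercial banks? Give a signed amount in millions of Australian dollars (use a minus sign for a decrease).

Discount-window loan $643 million: the counterparty is a bank, so public deposits are unchanged → 0.
Government spending $309 million: non-bank counterparties' bank balances rise → +$309M.
Currency withdrawal $633 million: non-bank counterparties' bank balances fall → −$633M.
Net: 0 + 309 − 633 = -$324 million.

-$324 million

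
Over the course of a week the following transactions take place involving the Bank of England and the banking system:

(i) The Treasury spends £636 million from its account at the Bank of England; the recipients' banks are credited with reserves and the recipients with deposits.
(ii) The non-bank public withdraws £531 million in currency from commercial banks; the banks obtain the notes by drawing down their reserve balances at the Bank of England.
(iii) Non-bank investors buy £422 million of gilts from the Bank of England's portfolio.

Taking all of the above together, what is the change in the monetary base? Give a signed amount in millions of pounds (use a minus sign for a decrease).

+£214 million

Government spending £636 million: a non-base liability converts back to reserves → +£636M.
Currency withdrawal £531 million: just a shift between currency and reserves — both are base money → 0.
Asset sale (to non-banks) £422 million: Bank of England balance sheet contracts → −£422M.
Net: 636 + 0 − 422 = +£214 million.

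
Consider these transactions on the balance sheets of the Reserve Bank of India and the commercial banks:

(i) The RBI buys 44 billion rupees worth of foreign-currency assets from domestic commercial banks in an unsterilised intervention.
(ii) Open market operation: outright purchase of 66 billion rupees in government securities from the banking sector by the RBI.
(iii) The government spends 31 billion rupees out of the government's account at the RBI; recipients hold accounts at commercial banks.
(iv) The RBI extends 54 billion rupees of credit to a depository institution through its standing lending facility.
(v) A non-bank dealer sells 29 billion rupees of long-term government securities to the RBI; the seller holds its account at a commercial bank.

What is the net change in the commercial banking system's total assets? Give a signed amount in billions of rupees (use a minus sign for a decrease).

FX purchase 44 billion rupees: just an asset swap on bank balance sheets → 0.
OMO purchase (from banks) 66 billion rupees: just an asset swap on bank balance sheets → 0.
Government spending 31 billion rupees: bank balance sheets expand → +31B.
Discount-window loan 54 billion rupees: bank balance sheets expand → +54B.
Asset purchase (from non-banks) 29 billion rupees: bank balance sheets expand → +29B.
Net: 0 + 0 + 31 + 54 + 29 = +114 billion.

+114 billion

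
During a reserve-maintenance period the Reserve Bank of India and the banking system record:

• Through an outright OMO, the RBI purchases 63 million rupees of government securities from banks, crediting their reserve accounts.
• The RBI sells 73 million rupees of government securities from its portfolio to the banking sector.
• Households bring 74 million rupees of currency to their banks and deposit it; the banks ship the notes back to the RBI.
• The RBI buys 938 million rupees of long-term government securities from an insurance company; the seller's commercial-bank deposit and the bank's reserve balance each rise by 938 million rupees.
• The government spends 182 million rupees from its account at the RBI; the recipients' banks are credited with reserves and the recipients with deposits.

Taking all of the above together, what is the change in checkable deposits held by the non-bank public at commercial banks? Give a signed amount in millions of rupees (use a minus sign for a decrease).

+1194 million

OMO purchase (from banks) 63 million rupees: the counterparty is a bank, so public deposits are unchanged → 0.
OMO sale (to banks) 73 million rupees: the counterparty is a bank, so public deposits are unchanged → 0.
Currency deposit 74 million rupees: non-bank counterparties' bank balances rise → +74M.
Asset purchase (from non-banks) 938 million rupees: non-bank counterparties' bank balances rise → +938M.
Government spending 182 million rupees: non-bank counterparties' bank balances rise → +182M.
Net: 0 + 0 + 74 + 938 + 182 = +1194 million.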